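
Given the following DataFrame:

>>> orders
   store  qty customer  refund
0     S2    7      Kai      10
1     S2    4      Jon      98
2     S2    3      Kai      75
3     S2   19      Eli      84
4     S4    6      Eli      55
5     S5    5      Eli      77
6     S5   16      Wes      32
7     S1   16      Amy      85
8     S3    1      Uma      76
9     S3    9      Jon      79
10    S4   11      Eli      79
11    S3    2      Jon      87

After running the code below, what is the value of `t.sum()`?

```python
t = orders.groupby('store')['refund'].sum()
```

group by store, sum of refund:
store
S1     85
S2    267
S3    242
S4    134
S5    109
Name: refund, dtype: int64
So sum() = 837.

837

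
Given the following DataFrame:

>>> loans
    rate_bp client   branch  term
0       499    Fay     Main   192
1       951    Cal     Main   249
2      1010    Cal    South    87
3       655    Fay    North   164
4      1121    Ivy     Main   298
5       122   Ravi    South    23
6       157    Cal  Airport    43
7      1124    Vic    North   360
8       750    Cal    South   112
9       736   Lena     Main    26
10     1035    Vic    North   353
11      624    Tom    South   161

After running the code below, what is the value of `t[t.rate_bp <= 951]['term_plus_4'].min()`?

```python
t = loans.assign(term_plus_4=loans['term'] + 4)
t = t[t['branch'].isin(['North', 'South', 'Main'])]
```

27

add column term_plus_4 = loans['term'] + 4:
    rate_bp client   branch  term  term_plus_4
0       499    Fay     Main   192          196
1       951    Cal     Main   249          253
2      1010    Cal    South    87           91
3       655    Fay    North   164          168
4      1121    Ivy     Main   298          302
5       122   Ravi    South    23           27
6       157    Cal  Airport    43           47
7      1124    Vic    North   360          364
8       750    Cal    South   112          116
9       736   Lena     Main    26           30
10     1035    Vic    North   353          357
11      624    Tom    South   161          165
filter rows where branch in ['North', 'South', 'Main']:
    rate_bp client branch  term  term_plus_4
0       499    Fay   Main   192          196
1       951    Cal   Main   249          253
2      1010    Cal  South    87           91
3       655    Fay  North   164          168
4      1121    Ivy   Main   298          302
5       122   Ravi  South    23           27
7      1124    Vic  North   360          364
8       750    Cal  South   112          116
9       736   Lena   Main    26           30
10     1035    Vic  North   353          357
11      624    Tom  South   161          165
filter rows where rate_bp <= 951:
    rate_bp client branch  term  term_plus_4
0       499    Fay   Main   192          196
1       951    Cal   Main   249          253
3       655    Fay  North   164          168
5       122   Ravi  South    23           27
8       750    Cal  South   112          116
9       736   Lena   Main    26           30
11      624    Tom  South   161          165
min of column 'term_plus_4' → 27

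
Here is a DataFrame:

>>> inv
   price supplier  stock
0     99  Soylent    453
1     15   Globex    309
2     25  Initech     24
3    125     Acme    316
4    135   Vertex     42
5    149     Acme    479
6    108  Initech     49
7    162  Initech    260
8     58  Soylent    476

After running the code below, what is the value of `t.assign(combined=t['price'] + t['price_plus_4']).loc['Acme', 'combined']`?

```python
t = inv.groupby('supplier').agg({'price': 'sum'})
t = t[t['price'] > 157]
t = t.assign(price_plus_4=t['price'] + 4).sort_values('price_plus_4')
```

552

group by supplier, sum of price:
          price
supplier       
Acme        274
Globex       15
Initech     295
Soylent     157
Vertex      135
filter rows where price > 157:
          price
supplier       
Acme        274
Initech     295
add column price_plus_4 = t['price'] + 4:
          price  price_plus_4
supplier                     
Acme        274           278
Initech     295           299
sort by price_plus_4:
          price  price_plus_4
supplier                     
Acme        274           278
Initech     295           299
add column combined = t['price'] + t['price_plus_4']:
          price  price_plus_4  combined
supplier                               
Acme        274           278       552
Initech     295           299       594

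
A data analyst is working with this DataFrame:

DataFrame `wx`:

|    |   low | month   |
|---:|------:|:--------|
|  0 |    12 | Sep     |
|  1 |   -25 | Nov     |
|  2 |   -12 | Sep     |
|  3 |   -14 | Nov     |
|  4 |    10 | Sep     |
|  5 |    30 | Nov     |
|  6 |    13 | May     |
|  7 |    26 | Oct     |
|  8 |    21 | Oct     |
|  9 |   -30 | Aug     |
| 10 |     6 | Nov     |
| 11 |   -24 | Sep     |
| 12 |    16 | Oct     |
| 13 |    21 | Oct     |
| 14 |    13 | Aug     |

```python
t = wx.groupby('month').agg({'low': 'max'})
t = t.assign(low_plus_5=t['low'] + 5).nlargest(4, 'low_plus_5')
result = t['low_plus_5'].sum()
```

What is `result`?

group by month, max of low:
       low
month     
Aug     13
May     13
Nov     30
Oct     26
Sep     12
add column low_plus_5 = t['low'] + 5:
       low  low_plus_5
month                 
Aug     13          18
May     13          18
Nov     30          35
Oct     26          31
Sep     12          17
take 4 rows with largest low_plus_5:
       low  low_plus_5
month                 
Nov     30          35
Oct     26          31
Aug     13          18
May     13          18

102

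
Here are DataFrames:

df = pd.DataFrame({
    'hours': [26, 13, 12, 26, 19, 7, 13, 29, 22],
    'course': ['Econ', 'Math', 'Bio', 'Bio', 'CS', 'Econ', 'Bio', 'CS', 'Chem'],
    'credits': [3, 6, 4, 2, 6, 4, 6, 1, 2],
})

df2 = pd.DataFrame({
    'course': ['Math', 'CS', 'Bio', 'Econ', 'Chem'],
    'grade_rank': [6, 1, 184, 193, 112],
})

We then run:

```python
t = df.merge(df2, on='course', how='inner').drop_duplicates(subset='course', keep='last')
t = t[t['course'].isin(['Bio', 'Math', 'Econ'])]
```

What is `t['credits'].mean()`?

5.33333333333

merge on 'course' (how='inner') → 9 rows:
   hours course  credits  grade_rank
0     26   Econ        3         193
1     13   Math        6           6
2     12    Bio        4         184
3     26    Bio        2         184
4     19     CS        6           1
5      7   Econ        4         193
6     13    Bio        6         184
7     29     CS        1           1
8     22   Chem        2         112
drop duplicate course (keep=last):
   hours course  credits  grade_rank
1     13   Math        6           6
5      7   Econ        4         193
6     13    Bio        6         184
7     29     CS        1           1
8     22   Chem        2         112
filter rows where course in ['Bio', 'Math', 'Econ']:
   hours course  credits  grade_rank
1     13   Math        6           6
5      7   Econ        4         193
6     13    Bio        6         184
Hence 5.33333333333.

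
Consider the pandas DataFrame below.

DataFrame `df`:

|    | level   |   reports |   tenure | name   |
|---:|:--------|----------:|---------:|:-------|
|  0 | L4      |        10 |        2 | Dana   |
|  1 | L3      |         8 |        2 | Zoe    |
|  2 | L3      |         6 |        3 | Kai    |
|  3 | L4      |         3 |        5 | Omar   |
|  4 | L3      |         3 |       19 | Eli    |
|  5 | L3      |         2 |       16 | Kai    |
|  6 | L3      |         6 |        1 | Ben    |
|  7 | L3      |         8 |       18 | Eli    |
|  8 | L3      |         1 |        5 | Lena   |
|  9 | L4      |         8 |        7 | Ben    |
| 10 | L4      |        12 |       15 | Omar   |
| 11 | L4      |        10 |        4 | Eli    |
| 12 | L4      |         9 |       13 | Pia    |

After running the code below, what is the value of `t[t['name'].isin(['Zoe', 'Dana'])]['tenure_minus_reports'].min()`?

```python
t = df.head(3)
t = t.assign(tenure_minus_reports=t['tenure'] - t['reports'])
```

-8

take first 3 rows:
  level  reports  tenure  name
0    L4       10       2  Dana
1    L3        8       2   Zoe
2    L3        6       3   Kai
add column tenure_minus_reports = t['tenure'] - t['reports']:
  level  reports  tenure  name  tenure_minus_reports
0    L4       10       2  Dana                    -8
1    L3        8       2   Zoe                    -6
2    L3        6       3   Kai                    -3
filter rows where name in ['Zoe', 'Dana']:
  level  reports  tenure  name  tenure_minus_reports
0    L4       10       2  Dana                    -8
1    L3        8       2   Zoe                    -6
Hence -8.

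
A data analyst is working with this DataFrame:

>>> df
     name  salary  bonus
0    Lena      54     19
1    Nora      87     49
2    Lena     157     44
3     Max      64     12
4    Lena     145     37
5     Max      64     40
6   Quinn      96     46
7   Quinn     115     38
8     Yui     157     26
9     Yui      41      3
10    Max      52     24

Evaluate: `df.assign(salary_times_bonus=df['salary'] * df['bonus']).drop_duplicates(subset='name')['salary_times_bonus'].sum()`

14555

add column salary_times_bonus = df['salary'] * df['bonus']:
     name  salary  bonus  salary_times_bonus
0    Lena      54     19                1026
1    Nora      87     49                4263
2    Lena     157     44                6908
3     Max      64     12                 768
4    Lena     145     37                5365
5     Max      64     40                2560
6   Quinn      96     46                4416
7   Quinn     115     38                4370
8     Yui     157     26                4082
9     Yui      41      3                 123
10    Max      52     24                1248
drop duplicate name (keep=first):
    name  salary  bonus  salary_times_bonus
0   Lena      54     19                1026
1   Nora      87     49                4263
3    Max      64     12                 768
6  Quinn      96     46                4416
8    Yui     157     26                4082
Then the sum of column 'salary_times_bonus': 14555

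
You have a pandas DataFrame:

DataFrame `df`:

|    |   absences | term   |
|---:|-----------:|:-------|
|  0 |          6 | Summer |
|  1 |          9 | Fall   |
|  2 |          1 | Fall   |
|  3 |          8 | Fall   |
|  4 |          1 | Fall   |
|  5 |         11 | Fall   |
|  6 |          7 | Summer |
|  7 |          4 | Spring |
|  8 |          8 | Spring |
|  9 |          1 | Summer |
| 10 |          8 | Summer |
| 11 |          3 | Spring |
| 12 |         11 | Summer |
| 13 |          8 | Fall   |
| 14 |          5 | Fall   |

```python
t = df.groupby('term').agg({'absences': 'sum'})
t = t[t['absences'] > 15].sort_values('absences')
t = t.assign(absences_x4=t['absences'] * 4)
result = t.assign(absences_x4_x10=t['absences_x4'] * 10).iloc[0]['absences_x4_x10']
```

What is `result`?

1320

group by term, sum of absences:
        absences
term            
Fall          43
Spring        15
Summer        33
filter rows where absences > 15:
        absences
term            
Fall          43
Summer        33
sort by absences:
        absences
term            
Summer        33
Fall          43
add column absences_x4 = t['absences'] * 4:
        absences  absences_x4
term                         
Summer        33          132
Fall          43          172
add column absences_x4_x10 = t['absences_x4'] * 10:
        absences  absences_x4  absences_x4_x10
term                                          
Summer        33          132             1320
Fall          43          172             1720
Hence 1320.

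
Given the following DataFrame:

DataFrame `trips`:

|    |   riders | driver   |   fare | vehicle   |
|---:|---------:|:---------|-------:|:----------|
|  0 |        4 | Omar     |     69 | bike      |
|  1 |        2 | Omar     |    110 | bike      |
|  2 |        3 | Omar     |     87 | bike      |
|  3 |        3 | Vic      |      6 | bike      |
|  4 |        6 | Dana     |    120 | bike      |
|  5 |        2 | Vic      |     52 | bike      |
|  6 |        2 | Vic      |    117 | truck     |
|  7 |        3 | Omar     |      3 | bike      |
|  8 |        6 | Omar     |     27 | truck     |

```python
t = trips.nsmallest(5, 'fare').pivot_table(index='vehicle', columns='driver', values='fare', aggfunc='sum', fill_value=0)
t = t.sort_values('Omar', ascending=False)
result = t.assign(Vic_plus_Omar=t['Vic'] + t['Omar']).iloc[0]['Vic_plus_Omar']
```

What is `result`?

130

take 5 rows with smallest fare:
   riders driver  fare vehicle
7       3   Omar     3    bike
3       3    Vic     6    bike
8       6   Omar    27   truck
5       2    Vic    52    bike
0       4   Omar    69    bike
pivot: rows=vehicle, cols=driver, sum(fare):
driver   Omar  Vic
vehicle           
bike       72   58
truck      27    0
sort by Omar descending:
driver   Omar  Vic
vehicle           
bike       72   58
truck      27    0
add column Vic_plus_Omar = t['Vic'] + t['Omar']:
driver   Omar  Vic  Vic_plus_Omar
vehicle                          
bike       72   58            130
truck      27    0             27
value at position 0, column 'Vic_plus_Omar' → 130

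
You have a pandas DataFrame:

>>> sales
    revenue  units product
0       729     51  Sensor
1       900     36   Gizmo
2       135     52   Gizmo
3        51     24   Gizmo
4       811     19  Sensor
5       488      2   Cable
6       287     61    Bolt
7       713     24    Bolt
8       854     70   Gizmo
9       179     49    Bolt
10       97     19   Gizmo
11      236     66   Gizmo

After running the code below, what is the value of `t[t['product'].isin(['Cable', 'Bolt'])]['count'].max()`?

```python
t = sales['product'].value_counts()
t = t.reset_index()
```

3

value_counts of product:
product
Gizmo     6
Bolt      3
Sensor    2
Cable     1
Name: count, dtype: int64
reset_index():
  product  count
0   Gizmo      6
1    Bolt      3
2  Sensor      2
3   Cable      1
filter rows where product in ['Cable', 'Bolt']:
  product  count
1    Bolt      3
3   Cable      1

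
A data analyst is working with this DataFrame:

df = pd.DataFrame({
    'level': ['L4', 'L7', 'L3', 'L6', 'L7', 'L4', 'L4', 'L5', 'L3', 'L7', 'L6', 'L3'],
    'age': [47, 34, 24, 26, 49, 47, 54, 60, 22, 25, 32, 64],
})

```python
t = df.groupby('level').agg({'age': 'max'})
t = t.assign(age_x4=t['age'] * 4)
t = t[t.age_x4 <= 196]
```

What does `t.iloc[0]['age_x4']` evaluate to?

group by level, max of age:
       age
level     
L3      64
L4      54
L5      60
L6      32
L7      49
add column age_x4 = t['age'] * 4:
       age  age_x4
level             
L3      64     256
L4      54     216
L5      60     240
L6      32     128
L7      49     196
filter rows where age_x4 <= 196:
       age  age_x4
level             
L6      32     128
L7      49     196
So iloc[0]['age_x4'] = 128.

128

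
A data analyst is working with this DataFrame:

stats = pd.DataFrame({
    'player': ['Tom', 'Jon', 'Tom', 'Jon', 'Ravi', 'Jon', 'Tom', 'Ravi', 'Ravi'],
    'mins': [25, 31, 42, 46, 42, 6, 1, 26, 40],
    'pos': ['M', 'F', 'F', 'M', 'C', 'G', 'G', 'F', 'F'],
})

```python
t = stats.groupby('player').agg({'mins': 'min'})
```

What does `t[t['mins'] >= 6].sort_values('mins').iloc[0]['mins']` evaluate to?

group by player, min of mins:
        mins
player      
Jon        6
Ravi      26
Tom        1
filter rows where mins >= 6:
        mins
player      
Jon        6
Ravi      26
sort by mins:
        mins
player      
Jon        6
Ravi      26
value at position 0, column 'mins' → 6

6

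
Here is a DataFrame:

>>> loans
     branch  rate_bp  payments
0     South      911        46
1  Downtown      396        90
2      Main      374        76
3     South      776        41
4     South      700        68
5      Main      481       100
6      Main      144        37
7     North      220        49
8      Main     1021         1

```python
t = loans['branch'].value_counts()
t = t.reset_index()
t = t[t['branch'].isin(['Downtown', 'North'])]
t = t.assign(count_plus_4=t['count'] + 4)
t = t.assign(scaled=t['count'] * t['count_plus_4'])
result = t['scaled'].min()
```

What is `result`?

5

value_counts of branch:
branch
Main        4
South       3
Downtown    1
North       1
Name: count, dtype: int64
reset_index():
     branch  count
0      Main      4
1     South      3
2  Downtown      1
3     North      1
filter rows where branch in ['Downtown', 'North']:
     branch  count
2  Downtown      1
3     North      1
add column count_plus_4 = t['count'] + 4:
     branch  count  count_plus_4
2  Downtown      1             5
3     North      1             5
add column scaled = t['count'] * t['count_plus_4']:
     branch  count  count_plus_4  scaled
2  Downtown      1             5       5
3     North      1             5       5
Reading off the min of column 'scaled', we get 5.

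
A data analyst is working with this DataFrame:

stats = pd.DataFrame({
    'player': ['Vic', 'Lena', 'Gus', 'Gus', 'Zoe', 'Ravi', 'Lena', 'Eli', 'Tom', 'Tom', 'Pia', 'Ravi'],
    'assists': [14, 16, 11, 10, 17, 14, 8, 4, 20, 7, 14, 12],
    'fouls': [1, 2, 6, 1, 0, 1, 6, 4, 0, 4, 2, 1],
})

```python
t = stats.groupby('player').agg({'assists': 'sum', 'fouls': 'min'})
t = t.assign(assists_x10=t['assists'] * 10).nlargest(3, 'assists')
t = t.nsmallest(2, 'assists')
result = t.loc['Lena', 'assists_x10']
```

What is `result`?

240

group by player: sum(assists), min(fouls):
        assists  fouls
player                
Eli           4      4
Gus          21      1
Lena         24      2
Pia          14      2
Ravi         26      1
Tom          27      0
Vic          14      1
Zoe          17      0
add column assists_x10 = t['assists'] * 10:
        assists  fouls  assists_x10
player                             
Eli           4      4           40
Gus          21      1          210
Lena         24      2          240
Pia          14      2          140
Ravi         26      1          260
Tom          27      0          270
Vic          14      1          140
Zoe          17      0          170
take 3 rows with largest assists:
        assists  fouls  assists_x10
player                             
Tom          27      0          270
Ravi         26      1          260
Lena         24      2          240
take 2 rows with smallest assists:
        assists  fouls  assists_x10
player                             
Lena         24      2          240
Ravi         26      1          260
So loc['Lena', 'assists_x10'] = 240.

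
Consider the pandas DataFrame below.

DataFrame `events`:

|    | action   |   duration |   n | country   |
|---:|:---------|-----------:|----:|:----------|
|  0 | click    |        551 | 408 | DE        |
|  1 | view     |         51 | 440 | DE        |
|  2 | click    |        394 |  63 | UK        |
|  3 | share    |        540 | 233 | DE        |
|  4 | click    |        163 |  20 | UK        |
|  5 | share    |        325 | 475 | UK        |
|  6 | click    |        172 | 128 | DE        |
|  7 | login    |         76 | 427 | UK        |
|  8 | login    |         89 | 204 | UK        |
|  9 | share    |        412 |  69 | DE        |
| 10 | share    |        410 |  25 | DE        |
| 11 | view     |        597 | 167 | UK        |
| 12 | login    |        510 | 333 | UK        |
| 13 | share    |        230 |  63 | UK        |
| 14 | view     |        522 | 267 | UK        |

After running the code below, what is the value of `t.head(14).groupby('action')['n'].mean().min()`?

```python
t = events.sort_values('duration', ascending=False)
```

154.75

sort by duration descending:
   action  duration    n country
11   view       597  167      UK
0   click       551  408      DE
3   share       540  233      DE
14   view       522  267      UK
12  login       510  333      UK
9   share       412   69      DE
10  share       410   25      DE
2   click       394   63      UK
5   share       325  475      UK
13  share       230   63      UK
6   click       172  128      DE
4   click       163   20      UK
8   login        89  204      UK
7   login        76  427      UK
1    view        51  440      DE
take first 14 rows:
   action  duration    n country
11   view       597  167      UK
0   click       551  408      DE
3   share       540  233      DE
14   view       522  267      UK
12  login       510  333      UK
9   share       412   69      DE
10  share       410   25      DE
2   click       394   63      UK
5   share       325  475      UK
13  share       230   63      UK
6   click       172  128      DE
4   click       163   20      UK
8   login        89  204      UK
7   login        76  427      UK
group by action, mean of n:
action
click    154.750000
login    321.333333
share    173.000000
view     217.000000
Name: n, dtype: float64
So min() = 154.75.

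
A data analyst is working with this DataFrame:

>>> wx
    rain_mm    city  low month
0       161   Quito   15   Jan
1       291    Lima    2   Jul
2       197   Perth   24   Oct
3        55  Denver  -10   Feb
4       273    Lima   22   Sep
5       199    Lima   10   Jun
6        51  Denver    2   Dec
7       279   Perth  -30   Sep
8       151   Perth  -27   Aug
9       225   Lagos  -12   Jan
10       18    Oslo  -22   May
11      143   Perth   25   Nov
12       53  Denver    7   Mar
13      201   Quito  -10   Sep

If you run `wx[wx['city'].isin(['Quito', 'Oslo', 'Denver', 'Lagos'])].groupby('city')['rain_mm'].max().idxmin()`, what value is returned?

filter rows where city in ['Quito', 'Oslo', 'Denver', 'Lagos']:
    rain_mm    city  low month
0       161   Quito   15   Jan
3        55  Denver  -10   Feb
6        51  Denver    2   Dec
9       225   Lagos  -12   Jan
10       18    Oslo  -22   May
12       53  Denver    7   Mar
13      201   Quito  -10   Sep
group by city, max of rain_mm:
city
Denver     55
Lagos     225
Oslo       18
Quito     201
Name: rain_mm, dtype: int64

Oslo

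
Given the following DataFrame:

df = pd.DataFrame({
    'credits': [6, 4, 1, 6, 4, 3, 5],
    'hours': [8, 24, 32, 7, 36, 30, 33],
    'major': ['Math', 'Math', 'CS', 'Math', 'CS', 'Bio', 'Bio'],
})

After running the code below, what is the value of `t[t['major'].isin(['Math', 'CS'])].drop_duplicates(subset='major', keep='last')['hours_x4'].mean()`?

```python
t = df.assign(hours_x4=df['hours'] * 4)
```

add column hours_x4 = df['hours'] * 4:
   credits  hours major  hours_x4
0        6      8  Math        32
1        4     24  Math        96
2        1     32    CS       128
3        6      7  Math        28
4        4     36    CS       144
5        3     30   Bio       120
6        5     33   Bio       132
filter rows where major in ['Math', 'CS']:
   credits  hours major  hours_x4
0        6      8  Math        32
1        4     24  Math        96
2        1     32    CS       128
3        6      7  Math        28
4        4     36    CS       144
drop duplicate major (keep=last):
   credits  hours major  hours_x4
3        6      7  Math        28
4        4     36    CS       144

86.0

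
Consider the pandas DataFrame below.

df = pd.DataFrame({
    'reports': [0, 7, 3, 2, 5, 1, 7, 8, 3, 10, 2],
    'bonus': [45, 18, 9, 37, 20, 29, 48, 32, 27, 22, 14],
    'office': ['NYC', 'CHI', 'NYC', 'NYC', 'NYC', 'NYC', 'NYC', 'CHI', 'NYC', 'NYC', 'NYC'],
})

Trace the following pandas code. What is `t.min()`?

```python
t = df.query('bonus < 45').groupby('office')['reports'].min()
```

1

filter rows where bonus < 45:
    reports  bonus office
1         7     18    CHI
2         3      9    NYC
3         2     37    NYC
4         5     20    NYC
5         1     29    NYC
7         8     32    CHI
8         3     27    NYC
9        10     22    NYC
10        2     14    NYC
group by office, min of reports:
office
CHI    7
NYC    1
Name: reports, dtype: int64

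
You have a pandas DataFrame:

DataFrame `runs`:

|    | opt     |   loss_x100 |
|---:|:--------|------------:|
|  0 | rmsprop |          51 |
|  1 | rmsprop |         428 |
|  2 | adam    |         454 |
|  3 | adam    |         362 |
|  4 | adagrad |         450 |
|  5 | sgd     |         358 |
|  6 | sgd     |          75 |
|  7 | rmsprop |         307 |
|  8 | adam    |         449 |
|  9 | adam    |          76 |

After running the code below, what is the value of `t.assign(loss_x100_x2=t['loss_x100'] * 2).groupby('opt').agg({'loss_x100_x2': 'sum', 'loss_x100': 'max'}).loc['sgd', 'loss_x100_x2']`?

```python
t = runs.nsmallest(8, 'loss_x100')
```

866

take 8 rows with smallest loss_x100:
       opt  loss_x100
0  rmsprop         51
6      sgd         75
9     adam         76
7  rmsprop        307
5      sgd        358
3     adam        362
1  rmsprop        428
8     adam        449
add column loss_x100_x2 = t['loss_x100'] * 2:
       opt  loss_x100  loss_x100_x2
0  rmsprop         51           102
6      sgd         75           150
9     adam         76           152
7  rmsprop        307           614
5      sgd        358           716
3     adam        362           724
1  rmsprop        428           856
8     adam        449           898
group by opt: sum(loss_x100_x2), max(loss_x100):
         loss_x100_x2  loss_x100
opt                             
adam             1774        449
rmsprop          1572        428
sgd               866        358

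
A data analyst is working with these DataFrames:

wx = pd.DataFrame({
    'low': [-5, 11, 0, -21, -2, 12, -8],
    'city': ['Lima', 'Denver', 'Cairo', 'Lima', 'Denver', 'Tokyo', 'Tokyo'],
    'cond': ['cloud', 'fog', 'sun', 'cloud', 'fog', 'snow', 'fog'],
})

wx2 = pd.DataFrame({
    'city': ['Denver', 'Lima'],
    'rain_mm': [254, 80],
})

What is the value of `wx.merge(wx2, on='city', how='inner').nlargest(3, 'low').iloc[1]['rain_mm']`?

merge on 'city' (how='inner') → 4 rows:
   low    city   cond  rain_mm
0   -5    Lima  cloud       80
1   11  Denver    fog      254
2  -21    Lima  cloud       80
3   -2  Denver    fog      254
take 3 rows with largest low:
   low    city   cond  rain_mm
1   11  Denver    fog      254
3   -2  Denver    fog      254
0   -5    Lima  cloud       80

254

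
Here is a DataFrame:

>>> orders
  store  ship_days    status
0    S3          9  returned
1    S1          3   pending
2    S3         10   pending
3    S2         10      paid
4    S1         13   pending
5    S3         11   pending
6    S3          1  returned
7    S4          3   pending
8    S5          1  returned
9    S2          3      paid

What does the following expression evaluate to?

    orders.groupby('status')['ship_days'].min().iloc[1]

3

group by status, min of ship_days:
status
paid        3
pending     3
returned    1
Name: ship_days, dtype: int64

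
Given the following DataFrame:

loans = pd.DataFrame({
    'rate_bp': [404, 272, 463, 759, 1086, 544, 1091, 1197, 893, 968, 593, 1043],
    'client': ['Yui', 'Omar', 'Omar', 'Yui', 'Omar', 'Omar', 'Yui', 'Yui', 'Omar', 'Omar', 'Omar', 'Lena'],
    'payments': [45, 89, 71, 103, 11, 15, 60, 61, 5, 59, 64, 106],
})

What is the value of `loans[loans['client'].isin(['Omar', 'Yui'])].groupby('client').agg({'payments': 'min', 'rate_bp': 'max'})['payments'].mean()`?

25.0

filter rows where client in ['Omar', 'Yui']:
    rate_bp client  payments
0       404    Yui        45
1       272   Omar        89
2       463   Omar        71
3       759    Yui       103
4      1086   Omar        11
5       544   Omar        15
6      1091    Yui        60
7      1197    Yui        61
8       893   Omar         5
9       968   Omar        59
10      593   Omar        64
group by client: min(payments), max(rate_bp):
        payments  rate_bp
client                   
Omar           5     1086
Yui           45     1197
Reading off the mean of column 'payments', we get 25.0.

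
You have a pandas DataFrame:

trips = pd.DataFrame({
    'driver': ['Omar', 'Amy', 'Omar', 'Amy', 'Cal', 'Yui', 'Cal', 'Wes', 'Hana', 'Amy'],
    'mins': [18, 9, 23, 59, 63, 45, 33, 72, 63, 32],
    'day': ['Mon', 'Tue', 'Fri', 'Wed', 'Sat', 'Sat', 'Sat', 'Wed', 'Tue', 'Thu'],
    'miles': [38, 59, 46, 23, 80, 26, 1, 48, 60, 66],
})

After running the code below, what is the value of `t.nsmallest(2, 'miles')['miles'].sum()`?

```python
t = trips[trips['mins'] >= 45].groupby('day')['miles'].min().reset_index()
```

filter rows where mins >= 45:
  driver  mins  day  miles
3    Amy    59  Wed     23
4    Cal    63  Sat     80
5    Yui    45  Sat     26
7    Wes    72  Wed     48
8   Hana    63  Tue     60
group by day, min of miles:
day
Sat    26
Tue    60
Wed    23
Name: miles, dtype: int64
reset_index():
   day  miles
0  Sat     26
1  Tue     60
2  Wed     23
take 2 rows with smallest miles:
   day  miles
2  Wed     23
0  Sat     26

49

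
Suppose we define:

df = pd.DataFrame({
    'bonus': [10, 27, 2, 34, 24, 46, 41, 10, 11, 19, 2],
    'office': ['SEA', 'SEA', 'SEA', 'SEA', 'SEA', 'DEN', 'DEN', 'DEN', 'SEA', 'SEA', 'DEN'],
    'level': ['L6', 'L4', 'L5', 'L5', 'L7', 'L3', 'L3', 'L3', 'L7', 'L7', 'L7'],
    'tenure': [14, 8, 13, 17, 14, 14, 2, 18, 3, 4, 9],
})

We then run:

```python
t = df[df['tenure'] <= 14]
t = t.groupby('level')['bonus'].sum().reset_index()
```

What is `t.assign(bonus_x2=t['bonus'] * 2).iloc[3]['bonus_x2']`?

filter rows where tenure <= 14:
    bonus office level  tenure
0      10    SEA    L6      14
1      27    SEA    L4       8
2       2    SEA    L5      13
4      24    SEA    L7      14
5      46    DEN    L3      14
6      41    DEN    L3       2
8      11    SEA    L7       3
9      19    SEA    L7       4
10      2    DEN    L7       9
group by level, sum of bonus:
level
L3    87
L4    27
L5     2
L6    10
L7    56
Name: bonus, dtype: int64
reset_index():
  level  bonus
0    L3     87
1    L4     27
2    L5      2
3    L6     10
4    L7     56
add column bonus_x2 = t['bonus'] * 2:
  level  bonus  bonus_x2
0    L3     87       174
1    L4     27        54
2    L5      2         4
3    L6     10        20
4    L7     56       112
Finally, value at position 3, column 'bonus_x2' = 20.

20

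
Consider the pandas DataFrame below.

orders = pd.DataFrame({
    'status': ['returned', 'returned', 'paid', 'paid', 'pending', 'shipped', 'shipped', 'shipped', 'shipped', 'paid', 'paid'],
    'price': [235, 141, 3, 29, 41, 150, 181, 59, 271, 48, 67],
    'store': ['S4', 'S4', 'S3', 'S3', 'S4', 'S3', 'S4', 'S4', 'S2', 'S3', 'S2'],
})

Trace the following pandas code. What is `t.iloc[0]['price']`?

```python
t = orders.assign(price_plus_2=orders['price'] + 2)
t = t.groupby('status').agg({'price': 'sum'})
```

add column price_plus_2 = orders['price'] + 2:
      status  price store  price_plus_2
0   returned    235    S4           237
1   returned    141    S4           143
2       paid      3    S3             5
3       paid     29    S3            31
4    pending     41    S4            43
5    shipped    150    S3           152
6    shipped    181    S4           183
7    shipped     59    S4            61
8    shipped    271    S2           273
9       paid     48    S3            50
10      paid     67    S2            69
group by status, sum of price:
          price
status         
paid        147
pending      41
returned    376
shipped     661
value at position 0, column 'price' → 147

147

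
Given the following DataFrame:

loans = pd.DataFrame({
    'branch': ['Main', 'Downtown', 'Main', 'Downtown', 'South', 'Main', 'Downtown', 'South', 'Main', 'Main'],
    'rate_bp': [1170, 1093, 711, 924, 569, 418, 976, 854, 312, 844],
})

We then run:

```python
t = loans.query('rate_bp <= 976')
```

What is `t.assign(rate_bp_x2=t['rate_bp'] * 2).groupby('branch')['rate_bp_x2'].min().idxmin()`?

filter rows where rate_bp <= 976:
     branch  rate_bp
2      Main      711
3  Downtown      924
4     South      569
5      Main      418
6  Downtown      976
7     South      854
8      Main      312
9      Main      844
add column rate_bp_x2 = t['rate_bp'] * 2:
     branch  rate_bp  rate_bp_x2
2      Main      711        1422
3  Downtown      924        1848
4     South      569        1138
5      Main      418         836
6  Downtown      976        1952
7     South      854        1708
8      Main      312         624
9      Main      844        1688
group by branch, min of rate_bp_x2:
branch
Downtown    1848
Main         624
South       1138
Name: rate_bp_x2, dtype: int64
Hence Main.

Main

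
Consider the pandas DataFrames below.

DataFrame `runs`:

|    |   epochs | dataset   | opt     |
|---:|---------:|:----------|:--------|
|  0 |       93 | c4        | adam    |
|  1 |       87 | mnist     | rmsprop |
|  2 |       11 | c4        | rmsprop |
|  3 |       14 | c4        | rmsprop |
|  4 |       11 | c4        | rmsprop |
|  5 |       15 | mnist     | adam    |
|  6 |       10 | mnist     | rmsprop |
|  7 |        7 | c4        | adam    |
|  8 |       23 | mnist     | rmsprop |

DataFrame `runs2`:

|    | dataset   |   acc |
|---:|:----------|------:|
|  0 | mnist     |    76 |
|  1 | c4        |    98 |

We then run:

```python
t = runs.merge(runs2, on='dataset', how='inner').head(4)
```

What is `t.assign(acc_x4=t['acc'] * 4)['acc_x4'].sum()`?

1480

merge on 'dataset' (how='inner') → 9 rows:
   epochs dataset      opt  acc
0      93      c4     adam   98
1      87   mnist  rmsprop   76
2      11      c4  rmsprop   98
3      14      c4  rmsprop   98
4      11      c4  rmsprop   98
5      15   mnist     adam   76
6      10   mnist  rmsprop   76
7       7      c4     adam   98
8      23   mnist  rmsprop   76
take first 4 rows:
   epochs dataset      opt  acc
0      93      c4     adam   98
1      87   mnist  rmsprop   76
2      11      c4  rmsprop   98
3      14      c4  rmsprop   98
add column acc_x4 = t['acc'] * 4:
   epochs dataset      opt  acc  acc_x4
0      93      c4     adam   98     392
1      87   mnist  rmsprop   76     304
2      11      c4  rmsprop   98     392
3      14      c4  rmsprop   98     392
So sum() = 1480.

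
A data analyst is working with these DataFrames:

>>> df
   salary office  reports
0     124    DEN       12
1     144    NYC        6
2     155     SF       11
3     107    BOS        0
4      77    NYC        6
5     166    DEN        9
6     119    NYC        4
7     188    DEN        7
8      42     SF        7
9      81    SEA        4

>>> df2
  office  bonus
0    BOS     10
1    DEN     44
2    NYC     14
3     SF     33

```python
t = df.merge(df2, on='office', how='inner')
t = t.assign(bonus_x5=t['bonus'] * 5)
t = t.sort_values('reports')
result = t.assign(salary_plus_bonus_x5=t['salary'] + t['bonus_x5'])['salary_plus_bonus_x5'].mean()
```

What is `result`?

merge on 'office' (how='inner') → 9 rows:
   salary office  reports  bonus
0     124    DEN       12     44
1     144    NYC        6     14
2     155     SF       11     33
3     107    BOS        0     10
4      77    NYC        6     14
5     166    DEN        9     44
6     119    NYC        4     14
7     188    DEN        7     44
8      42     SF        7     33
add column bonus_x5 = t['bonus'] * 5:
   salary office  reports  bonus  bonus_x5
0     124    DEN       12     44       220
1     144    NYC        6     14        70
2     155     SF       11     33       165
3     107    BOS        0     10        50
4      77    NYC        6     14        70
5     166    DEN        9     44       220
6     119    NYC        4     14        70
7     188    DEN        7     44       220
8      42     SF        7     33       165
sort by reports:
   salary office  reports  bonus  bonus_x5
3     107    BOS        0     10        50
6     119    NYC        4     14        70
1     144    NYC        6     14        70
4      77    NYC        6     14        70
7     188    DEN        7     44       220
8      42     SF        7     33       165
5     166    DEN        9     44       220
2     155     SF       11     33       165
0     124    DEN       12     44       220
add column salary_plus_bonus_x5 = t['salary'] + t['bonus_x5']:
   salary office  reports  bonus  bonus_x5  salary_plus_bonus_x5
3     107    BOS        0     10        50                   157
6     119    NYC        4     14        70                   189
1     144    NYC        6     14        70                   214
4      77    NYC        6     14        70                   147
7     188    DEN        7     44       220                   408
8      42     SF        7     33       165                   207
5     166    DEN        9     44       220                   386
2     155     SF       11     33       165                   320
0     124    DEN       12     44       220                   344
Reading off the mean of column 'salary_plus_bonus_x5', we get 263.555555556.

263.555555556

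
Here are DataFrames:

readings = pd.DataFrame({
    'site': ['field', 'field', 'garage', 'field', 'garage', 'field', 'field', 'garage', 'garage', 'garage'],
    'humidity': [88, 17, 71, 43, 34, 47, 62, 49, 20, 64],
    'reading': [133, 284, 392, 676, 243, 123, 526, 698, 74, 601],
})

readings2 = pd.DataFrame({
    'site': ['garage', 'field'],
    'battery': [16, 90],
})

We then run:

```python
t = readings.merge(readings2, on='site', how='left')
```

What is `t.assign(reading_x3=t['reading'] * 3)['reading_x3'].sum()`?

merge on 'site' (how='left') → 10 rows:
     site  humidity  reading  battery
0   field        88      133       90
1   field        17      284       90
2  garage        71      392       16
3   field        43      676       90
4  garage        34      243       16
5   field        47      123       90
6   field        62      526       90
7  garage        49      698       16
8  garage        20       74       16
9  garage        64      601       16
add column reading_x3 = t['reading'] * 3:
     site  humidity  reading  battery  reading_x3
0   field        88      133       90         399
1   field        17      284       90         852
2  garage        71      392       16        1176
3   field        43      676       90        2028
4  garage        34      243       16         729
5   field        47      123       90         369
6   field        62      526       90        1578
7  garage        49      698       16        2094
8  garage        20       74       16         222
9  garage        64      601       16        1803
Finally, sum of column 'reading_x3' = 11250.

11250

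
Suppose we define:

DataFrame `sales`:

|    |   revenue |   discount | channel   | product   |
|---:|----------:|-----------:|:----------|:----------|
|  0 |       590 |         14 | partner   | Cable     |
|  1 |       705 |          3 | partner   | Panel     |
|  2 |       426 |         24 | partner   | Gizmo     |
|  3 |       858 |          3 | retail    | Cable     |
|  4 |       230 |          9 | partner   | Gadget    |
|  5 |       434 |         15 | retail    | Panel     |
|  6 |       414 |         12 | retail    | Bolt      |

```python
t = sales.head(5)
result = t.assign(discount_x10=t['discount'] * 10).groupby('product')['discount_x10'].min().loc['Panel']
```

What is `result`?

take first 5 rows:
   revenue  discount  channel product
0      590        14  partner   Cable
1      705         3  partner   Panel
2      426        24  partner   Gizmo
3      858         3   retail   Cable
4      230         9  partner  Gadget
add column discount_x10 = t['discount'] * 10:
   revenue  discount  channel product  discount_x10
0      590        14  partner   Cable           140
1      705         3  partner   Panel            30
2      426        24  partner   Gizmo           240
3      858         3   retail   Cable            30
4      230         9  partner  Gadget            90
group by product, min of discount_x10:
product
Cable      30
Gadget     90
Gizmo     240
Panel      30
Name: discount_x10, dtype: int64
Taking the value at index 'Panel' gives 30.

30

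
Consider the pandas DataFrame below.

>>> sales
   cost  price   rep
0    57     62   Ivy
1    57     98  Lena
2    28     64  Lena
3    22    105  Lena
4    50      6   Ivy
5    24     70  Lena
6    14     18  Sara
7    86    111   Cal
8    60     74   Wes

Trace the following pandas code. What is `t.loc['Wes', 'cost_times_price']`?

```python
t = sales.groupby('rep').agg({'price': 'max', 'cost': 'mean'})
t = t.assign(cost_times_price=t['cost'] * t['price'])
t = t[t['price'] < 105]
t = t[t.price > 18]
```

group by rep: max(price), mean(cost):
      price   cost
rep               
Cal     111  86.00
Ivy      62  53.50
Lena    105  32.75
Sara     18  14.00
Wes      74  60.00
add column cost_times_price = t['cost'] * t['price']:
      price   cost  cost_times_price
rep                                 
Cal     111  86.00           9546.00
Ivy      62  53.50           3317.00
Lena    105  32.75           3438.75
Sara     18  14.00            252.00
Wes      74  60.00           4440.00
filter rows where price < 105:
      price  cost  cost_times_price
rep                                
Ivy      62  53.5            3317.0
Sara     18  14.0             252.0
Wes      74  60.0            4440.0
filter rows where price > 18:
     price  cost  cost_times_price
rep                               
Ivy     62  53.5            3317.0
Wes     74  60.0            4440.0
value at row 'Wes', column 'cost_times_price' → 4440.0

4440.0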